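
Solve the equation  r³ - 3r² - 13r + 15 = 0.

Possible rational roots are divisors of 15. Testing r = -3 gives 0, so (r + 3) is a factor.
Divide: r³ - 3r² - 13r + 15 = (r + 3)(r² - 6r + 5).
Factor the quadratic: r = 5 or r = 1.

r = -3 or r = 1 or r = 5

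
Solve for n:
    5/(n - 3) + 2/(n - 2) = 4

Multiply both sides by (n - 3)(n - 2):
5(n - 2) + 2(n - 3) = 4(n - 3)(n - 2).
Expand and collect terms: 4n^2 - 27n + 40 = 0.
By the quadratic formula, n = (27 +/- sqrt(89)) / 8, so n ~= 4.5542 or n ~= 2.1958.
Neither value makes a denominator zero (n != 3, n != 2), so both are valid.

n = 2.1958 or n = 4.5542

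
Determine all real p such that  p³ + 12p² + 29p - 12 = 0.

Possible rational roots are divisors of -12. Testing p = -4 gives 0, so (p + 4) is a factor.
Divide: p³ + 12p² + 29p - 12 = (p + 4)(p² + 8p - 3).
Apply the quadratic formula to p² + 8p - 3 = 0: p = (-8 ± √76)/2, i.e. p ≈ 0.3589 or p ≈ -8.3589.

p = -8.3589 or p = -4 or p = 0.3589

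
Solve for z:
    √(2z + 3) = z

Square both sides: 2z + 3 = (z)².
Expand and rearrange: z² - 2z - 3 = 0.
Solving gives z = 3 or z = -1.
Check each candidate in the original equation:
  z = 3: √(9) = 3, while z = 3 — valid.
  z = -1: √(1) = 1, while z = -1 — extraneous.

z = 3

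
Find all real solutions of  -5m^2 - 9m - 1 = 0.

Discriminant: (-9)^2 - 4*(-5)*(-1) = 61.
Quadratic formula: m = (9 +/- sqrt(61)) / (-10).
So m = -9/10 - sqrt(61)/10 ~= -1.681 or m = -9/10 + sqrt(61)/10 ~= -0.119.

m = -1.681 or m = -0.119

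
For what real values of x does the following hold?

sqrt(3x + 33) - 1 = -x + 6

x = 1

Isolate the radical: sqrt(3x + 33) = -x + 7.
Square both sides: 3x + 33 = (-x + 7)^2.
Expand and rearrange: x^2 - 17x + 16 = 0.
Solving gives x = 16 or x = 1.
Check each candidate in the original equation:
  x = 16: sqrt(81) = 9, while -x + 7 = -9 — extraneous.
  x = 1: sqrt(36) = 6, while -x + 7 = 6 — valid.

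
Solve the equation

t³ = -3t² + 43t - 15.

t = -8.3589 or t = 0.3589 or t = 5

Rearrange: t³ + 3t² - 43t + 15 = 0.
Possible rational roots are divisors of 15. Testing t = 5 gives 0, so (t - 5) is a factor.
Divide: t³ + 3t² - 43t + 15 = (t - 5)(t² + 8t - 3).
Apply the quadratic formula to t² + 8t - 3 = 0: t = (-8 ± √76)/2, i.e. t ≈ 0.3589 or t ≈ -8.3589.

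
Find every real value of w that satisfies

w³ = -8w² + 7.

w = -7.8875 or w = -1 or w = 0.8875

Rearrange: w³ + 8w² - 7 = 0.
Possible rational roots are divisors of -7. Testing w = -1 gives 0, so (w + 1) is a factor.
Divide: w³ + 8w² - 7 = (w + 1)(w² + 7w - 7).
Apply the quadratic formula to w² + 7w - 7 = 0: w = (-7 ± √77)/2, i.e. w ≈ 0.8875 or w ≈ -7.8875.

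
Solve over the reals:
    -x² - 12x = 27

x = -9 or x = -3

Bring every term to one side: -x² - 12x - 27 = 0.
Factor: -1(x + 9)(x + 3) = 0.
So x = -9 or x = -3.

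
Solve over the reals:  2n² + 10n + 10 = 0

n = -3.618 or n = -1.382

Discriminant: (10)² − 4·2·10 = 20.
Quadratic formula: n = (-10 ± √20) / 4.
So n = -5/2 + √(5)/2 ≈ -1.382 or n = -5/2 - √(5)/2 ≈ -3.618.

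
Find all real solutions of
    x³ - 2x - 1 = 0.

Possible rational roots are divisors of -1. Testing x = -1 gives 0, so (x + 1) is a factor.
Divide: x³ - 2x - 1 = (x + 1)(x² - x - 1).
Apply the quadratic formula to x² - x - 1 = 0: x = (1 ± √5)/2, i.e. x ≈ 1.618 or x ≈ -0.618.

x = -1 or x = -0.618 or x = 1.618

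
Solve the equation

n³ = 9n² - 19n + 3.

n = 0.1716 or n = 3 or n = 5.8284

Rearrange: n³ - 9n² + 19n - 3 = 0.
Possible rational roots are divisors of -3. Testing n = 3 gives 0, so (n - 3) is a factor.
Divide: n³ - 9n² + 19n - 3 = (n - 3)(n² - 6n + 1).
Apply the quadratic formula to n² - 6n + 1 = 0: n = (6 ± √32)/2, i.e. n ≈ 5.8284 or n ≈ 0.1716.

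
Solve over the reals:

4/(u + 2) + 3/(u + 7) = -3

u = -8.2701 or u = -3.0633

Multiply both sides by (u + 2)(u + 7):
4(u + 7) + 3(u + 2) = -3(u + 2)(u + 7).
Expand and collect terms: -3u² - 34u - 76 = 0.
By the quadratic formula, u = (34 ± √244) / -6, so u ≈ -8.2701 or u ≈ -3.0633.
Neither value makes a denominator zero (u ≠ -2, u ≠ -7), so both are valid.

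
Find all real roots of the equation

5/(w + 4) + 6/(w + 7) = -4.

Multiply both sides by (w + 4)(w + 7):
5(w + 7) + 6(w + 4) = -4(w + 4)(w + 7).
Expand and collect terms: -4w² - 55w - 171 = 0.
Factor or apply the quadratic formula: w = -9 or w = -4.75.
Neither value makes a denominator zero (w ≠ -4, w ≠ -7), so both are valid.

w = -9 or w = -4.75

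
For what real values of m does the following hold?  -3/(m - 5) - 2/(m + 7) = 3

Multiply both sides by (m - 5)(m + 7):
-3(m + 7) - 2(m - 5) = 3(m - 5)(m + 7).
Expand and collect terms: 3m² + 11m - 94 = 0.
By the quadratic formula, m = (-11 ± √1249) / 6, so m ≈ 4.0569 or m ≈ -7.7235.
Neither value makes a denominator zero (m ≠ 5, m ≠ -7), so both are valid.

m = -7.7235 or m = 4.0569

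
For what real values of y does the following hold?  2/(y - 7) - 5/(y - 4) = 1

Multiply both sides by (y - 7)(y - 4):
2(y - 4) - 5(y - 7) = (y - 7)(y - 4).
Expand and collect terms: y² - 8y + 1 = 0.
By the quadratic formula, y = (8 ± √60) / 2, so y ≈ 7.873 or y ≈ 0.127.
Neither value makes a denominator zero (y ≠ 7, y ≠ 4), so both are valid.

y = 0.127 or y = 7.873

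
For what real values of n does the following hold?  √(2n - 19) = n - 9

Square both sides: 2n - 19 = (n - 9)².
Expand and rearrange: n² - 20n + 100 = 0.
This gives the repeated root n = 10.
Check in the original equation:
  n = 10: √(1) = 1, while n - 9 = 1 — valid.

n = 10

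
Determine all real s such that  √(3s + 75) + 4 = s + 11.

s = 2

Isolate the radical: √(3s + 75) = s + 7.
Square both sides: 3s + 75 = (s + 7)².
Expand and rearrange: s² + 11s - 26 = 0.
Solving gives s = 2 or s = -13.
Check each candidate in the original equation:
  s = 2: √(81) = 9, while s + 7 = 9 — valid.
  s = -13: √(36) = 6, while s + 7 = -6 — extraneous.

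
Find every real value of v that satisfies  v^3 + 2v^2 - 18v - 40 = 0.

v = -4 or v = -2.3166 or v = 4.3166

Possible rational roots are divisors of -40. Testing v = -4 gives 0, so (v + 4) is a factor.
Divide: v^3 + 2v^2 - 18v - 40 = (v + 4)(v^2 - 2v - 10).
Apply the quadratic formula to v^2 - 2v - 10 = 0: v = (2 +/- sqrt(44))/2, i.e. v ~= 4.3166 or v ~= -2.3166.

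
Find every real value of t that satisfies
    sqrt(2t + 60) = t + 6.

Square both sides: 2t + 60 = (t + 6)^2.
Expand and rearrange: t^2 + 10t - 24 = 0.
Solving gives t = 2 or t = -12.
Check each candidate in the original equation:
  t = 2: sqrt(64) = 8, while t + 6 = 8 — valid.
  t = -12: sqrt(36) = 6, while t + 6 = -6 — extraneous.

t = 2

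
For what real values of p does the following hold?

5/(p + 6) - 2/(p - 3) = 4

Multiply both sides by (p + 6)(p - 3):
5(p - 3) - 2(p + 6) = 4(p + 6)(p - 3).
Expand and collect terms: 4p^2 + 9p - 45 = 0.
By the quadratic formula, p = (-9 +/- sqrt(801)) / 8, so p ~= 2.4127 or p ~= -4.6627.
Neither value makes a denominator zero (p != -6, p != 3), so both are valid.

p = -4.6627 or p = 2.4127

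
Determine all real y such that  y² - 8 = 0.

Discriminant: (0)² − 4·1·(-8) = 32.
Quadratic formula: y = (0 ± √32) / 2.
So y = 2·√(2) ≈ 2.8284 or y = -2·√(2) ≈ -2.8284.

y = -2.8284 or y = 2.8284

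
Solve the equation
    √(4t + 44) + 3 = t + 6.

Isolate the radical: √(4t + 44) = t + 3.
Square both sides: 4t + 44 = (t + 3)².
Expand and rearrange: t² + 2t - 35 = 0.
Solving gives t = 5 or t = -7.
Check each candidate in the original equation:
  t = 5: √(64) = 8, while t + 3 = 8 — valid.
  t = -7: √(16) = 4, while t + 3 = -4 — extraneous.

t = 5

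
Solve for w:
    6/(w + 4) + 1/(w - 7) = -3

Multiply both sides by (w + 4)(w - 7):
6(w - 7) + (w + 4) = -3(w + 4)(w - 7).
Expand and collect terms: -3w² + 2w + 122 = 0.
By the quadratic formula, w = (-2 ± √1468) / -6, so w ≈ -6.0524 or w ≈ 6.7191.
Neither value makes a denominator zero (w ≠ -4, w ≠ 7), so both are valid.

w = -6.0524 or w = 6.7191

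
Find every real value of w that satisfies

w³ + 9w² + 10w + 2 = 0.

Possible rational roots are divisors of 2. Testing w = -1 gives 0, so (w + 1) is a factor.
Divide: w³ + 9w² + 10w + 2 = (w + 1)(w² + 8w + 2).
Apply the quadratic formula to w² + 8w + 2 = 0: w = (-8 ± √56)/2, i.e. w ≈ -0.2583 or w ≈ -7.7417.

w = -7.7417 or w = -1 or w = -0.2583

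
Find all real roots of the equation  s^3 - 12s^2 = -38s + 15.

s = 0.4586 or s = 5 or s = 6.5414

Rearrange: s^3 - 12s^2 + 38s - 15 = 0.
Possible rational roots are divisors of -15. Testing s = 5 gives 0, so (s - 5) is a factor.
Divide: s^3 - 12s^2 + 38s - 15 = (s - 5)(s^2 - 7s + 3).
Apply the quadratic formula to s^2 - 7s + 3 = 0: s = (7 +/- sqrt(37))/2, i.e. s ~= 6.5414 or s ~= 0.4586.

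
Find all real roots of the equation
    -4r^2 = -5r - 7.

Rearrange to standard form: -4r^2 + 5r + 7 = 0.
Discriminant: (5)^2 - 4*(-4)*7 = 137.
Quadratic formula: r = (-5 +/- sqrt(137)) / (-8).
So r = 5/8 - sqrt(137)/8 ~= -0.8381 or r = 5/8 + sqrt(137)/8 ~= 2.0881.

r = -0.8381 or r = 2.0881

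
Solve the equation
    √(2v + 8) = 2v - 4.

v = 4

Square both sides: 2v + 8 = (2v - 4)².
Expand and rearrange: 4v² - 18v + 8 = 0.
Solving gives v = 4 or v = 0.5.
Check each candidate in the original equation:
  v = 4: √(16) = 4, while 2v - 4 = 4 — valid.
  v = 0.5: √(9) = 3, while 2v - 4 = -3 — extraneous.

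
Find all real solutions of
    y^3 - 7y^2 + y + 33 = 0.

y = -1.873 or y = 3 or y = 5.873

Possible rational roots are divisors of 33. Testing y = 3 gives 0, so (y - 3) is a factor.
Divide: y^3 - 7y^2 + y + 33 = (y - 3)(y^2 - 4y - 11).
Apply the quadratic formula to y^2 - 4y - 11 = 0: y = (4 +/- sqrt(60))/2, i.e. y ~= 5.873 or y ~= -1.873.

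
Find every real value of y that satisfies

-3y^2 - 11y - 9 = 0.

Discriminant: (-11)^2 - 4*(-3)*(-9) = 13.
Quadratic formula: y = (11 +/- sqrt(13)) / (-6).
So y = -11/6 - sqrt(13)/6 ~= -2.4343 or y = -11/6 + sqrt(13)/6 ~= -1.2324.

y = -2.4343 or y = -1.2324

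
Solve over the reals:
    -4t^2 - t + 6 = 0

Discriminant: (-1)^2 - 4*(-4)*6 = 97.
Quadratic formula: t = (1 +/- sqrt(97)) / (-8).
So t = -sqrt(97)/8 - 1/8 ~= -1.3561 or t = -1/8 + sqrt(97)/8 ~= 1.1061.

t = -1.3561 or t = 1.1061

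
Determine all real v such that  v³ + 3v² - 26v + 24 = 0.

Possible rational roots are divisors of 24. Testing v = 3 gives 0, so (v - 3) is a factor.
Divide: v³ + 3v² - 26v + 24 = (v - 3)(v² + 6v - 8).
Apply the quadratic formula to v² + 6v - 8 = 0: v = (-6 ± √68)/2, i.e. v ≈ 1.1231 or v ≈ -7.1231.

v = -7.1231 or v = 1.1231 or v = 3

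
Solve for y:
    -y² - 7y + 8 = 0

Factor: -1(y - 1)(y + 8) = 0.
So y = 1 or y = -8.

y = -8 or y = 1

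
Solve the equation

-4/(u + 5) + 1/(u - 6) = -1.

u = -0.2361 or u = 4.2361

Multiply both sides by (u + 5)(u - 6):
-4(u - 6) + (u + 5) = -(u + 5)(u - 6).
Expand and collect terms: -u² + 4u + 1 = 0.
By the quadratic formula, u = (-4 ± √20) / -2, so u ≈ -0.2361 or u ≈ 4.2361.
Neither value makes a denominator zero (u ≠ -5, u ≠ 6), so both are valid.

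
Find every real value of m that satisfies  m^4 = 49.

Let u = m^2. The equation becomes u^2 - 49 = 0.
Factor: (u - 7)(u + 7) = 0, so u = 7 or u = -7.
m^2 = 7 gives m = +/-sqrt(7) ~= +/-2.6458.
m^2 = -7 < 0 has no real solution.

m = -2.6458 or m = 2.6458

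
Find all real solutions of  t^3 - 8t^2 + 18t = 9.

t = 0.6972 or t = 3 or t = 4.3028

Rearrange: t^3 - 8t^2 + 18t - 9 = 0.
Possible rational roots are divisors of -9. Testing t = 3 gives 0, so (t - 3) is a factor.
Divide: t^3 - 8t^2 + 18t - 9 = (t - 3)(t^2 - 5t + 3).
Apply the quadratic formula to t^2 - 5t + 3 = 0: t = (5 +/- sqrt(13))/2, i.e. t ~= 4.3028 or t ~= 0.6972.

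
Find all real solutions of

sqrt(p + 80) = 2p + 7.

Square both sides: p + 80 = (2p + 7)^2.
Expand and rearrange: 4p^2 + 27p - 31 = 0.
Solving gives p = 1 or p = -7.75.
Check each candidate in the original equation:
  p = 1: sqrt(81) = 9, while 2p + 7 = 9 — valid.
  p = -7.75: sqrt(72.25) = 8.5, while 2p + 7 = -8.5 — extraneous.

p = 1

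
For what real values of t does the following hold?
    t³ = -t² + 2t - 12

t = -3

Rearrange: t³ + t² - 2t + 12 = 0.
Possible rational roots are divisors of 12. Testing t = -3 gives 0, so (t + 3) is a factor.
Divide: t³ + t² - 2t + 12 = (t + 3)(t² - 2t + 4).
The quadratic t² - 2t + 4 has discriminant -12 < 0, so no further real roots.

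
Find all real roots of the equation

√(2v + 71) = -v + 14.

v = 5

Square both sides: 2v + 71 = (-v + 14)².
Expand and rearrange: v² - 30v + 125 = 0.
Solving gives v = 25 or v = 5.
Check each candidate in the original equation:
  v = 25: √(121) = 11, while -v + 14 = -11 — extraneous.
  v = 5: √(81) = 9, while -v + 14 = 9 — valid.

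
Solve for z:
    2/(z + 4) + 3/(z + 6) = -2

Multiply both sides by (z + 4)(z + 6):
2(z + 6) + 3(z + 4) = -2(z + 4)(z + 6).
Expand and collect terms: -2z² - 25z - 72 = 0.
Factor or apply the quadratic formula: z = -8 or z = -4.5.
Neither value makes a denominator zero (z ≠ -4, z ≠ -6), so both are valid.

z = -8 or z = -4.5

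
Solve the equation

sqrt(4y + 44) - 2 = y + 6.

Isolate the radical: sqrt(4y + 44) = y + 8.
Square both sides: 4y + 44 = (y + 8)^2.
Expand and rearrange: y^2 + 12y + 20 = 0.
Solving gives y = -2 or y = -10.
Check each candidate in the original equation:
  y = -2: sqrt(36) = 6, while y + 8 = 6 — valid.
  y = -10: sqrt(4) = 2, while y + 8 = -2 — extraneous.

y = -2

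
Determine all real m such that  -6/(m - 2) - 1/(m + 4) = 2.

Multiply both sides by (m - 2)(m + 4):
-6(m + 4) - (m - 2) = 2(m - 2)(m + 4).
Expand and collect terms: 2m² + 11m + 6 = 0.
By the quadratic formula, m = (-11 ± √73) / 4, so m ≈ -0.614 or m ≈ -4.886.
Neither value makes a denominator zero (m ≠ 2, m ≠ -4), so both are valid.

m = -4.886 or m = -0.614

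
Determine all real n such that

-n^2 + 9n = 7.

Rearrange to standard form: -n^2 + 9n - 7 = 0.
Discriminant: (9)^2 - 4*(-1)*(-7) = 53.
Quadratic formula: n = (-9 +/- sqrt(53)) / (-2).
So n = 9/2 - sqrt(53)/2 ~= 0.8599 or n = sqrt(53)/2 + 9/2 ~= 8.1401.

n = 0.8599 or n = 8.1401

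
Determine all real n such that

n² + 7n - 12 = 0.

n = -8.4244 or n = 1.4244

Discriminant: (7)² − 4·1·(-12) = 97.
Quadratic formula: n = (-7 ± √97) / 2.
So n = -7/2 + √(97)/2 ≈ 1.4244 or n = -√(97)/2 - 7/2 ≈ -8.4244.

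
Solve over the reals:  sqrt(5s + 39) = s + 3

Square both sides: 5s + 39 = (s + 3)^2.
Expand and rearrange: s^2 + s - 30 = 0.
Solving gives s = 5 or s = -6.
Check each candidate in the original equation:
  s = 5: sqrt(64) = 8, while s + 3 = 8 — valid.
  s = -6: sqrt(9) = 3, while s + 3 = -3 — extraneous.

s = 5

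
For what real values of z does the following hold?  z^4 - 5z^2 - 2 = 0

z = -2.3178 or z = 2.3178

Let u = z^2. The equation becomes u^2 - 5u - 2 = 0.
By the quadratic formula, u = 5/2 + sqrt(33)/2 or u = 5/2 - sqrt(33)/2.
z^2 = 5/2 + sqrt(33)/2 gives z = +/-sqrt(5/2 + sqrt(33)/2) ~= +/-2.3178.
z^2 = 5/2 - sqrt(33)/2 < 0 has no real solution.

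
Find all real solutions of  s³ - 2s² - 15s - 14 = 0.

s = -2 or s = -1.3166 or s = 5.3166

Possible rational roots are divisors of -14. Testing s = -2 gives 0, so (s + 2) is a factor.
Divide: s³ - 2s² - 15s - 14 = (s + 2)(s² - 4s - 7).
Apply the quadratic formula to s² - 4s - 7 = 0: s = (4 ± √44)/2, i.e. s ≈ 5.3166 or s ≈ -1.3166.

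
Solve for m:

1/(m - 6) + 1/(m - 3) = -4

Multiply both sides by (m - 6)(m - 3):
(m - 3) + (m - 6) = -4(m - 6)(m - 3).
Expand and collect terms: -4m² + 34m - 63 = 0.
By the quadratic formula, m = (-34 ± √148) / -8, so m ≈ 2.7293 or m ≈ 5.7707.
Neither value makes a denominator zero (m ≠ 6, m ≠ 3), so both are valid.

m = 2.7293 or m = 5.7707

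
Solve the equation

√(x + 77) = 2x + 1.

x = 4

Square both sides: x + 77 = (2x + 1)².
Expand and rearrange: 4x² + 3x - 76 = 0.
Solving gives x = 4 or x = -4.75.
Check each candidate in the original equation:
  x = 4: √(81) = 9, while 2x + 1 = 9 — valid.
  x = -4.75: √(72.25) = 8.5, while 2x + 1 = -8.5 — extraneous.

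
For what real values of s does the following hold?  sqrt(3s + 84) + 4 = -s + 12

s = -1

Isolate the radical: sqrt(3s + 84) = -s + 8.
Square both sides: 3s + 84 = (-s + 8)^2.
Expand and rearrange: s^2 - 19s - 20 = 0.
Solving gives s = 20 or s = -1.
Check each candidate in the original equation:
  s = 20: sqrt(144) = 12, while -s + 8 = -12 — extraneous.
  s = -1: sqrt(81) = 9, while -s + 8 = 9 — valid.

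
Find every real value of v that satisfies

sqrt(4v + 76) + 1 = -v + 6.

v = -3

Isolate the radical: sqrt(4v + 76) = -v + 5.
Square both sides: 4v + 76 = (-v + 5)^2.
Expand and rearrange: v^2 - 14v - 51 = 0.
Solving gives v = 17 or v = -3.
Check each candidate in the original equation:
  v = 17: sqrt(144) = 12, while -v + 5 = -12 — extraneous.
  v = -3: sqrt(64) = 8, while -v + 5 = 8 — valid.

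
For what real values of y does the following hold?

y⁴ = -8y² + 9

Let u = y². The equation becomes u² + 8u - 9 = 0.
Factor: (u - 1)(u + 9) = 0, so u = 1 or u = -9.
y² = 1 gives y = ±1.
y² = -9 < 0 has no real solution.

y = -1 or y = 1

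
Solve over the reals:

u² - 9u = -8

Bring every term to one side: u² - 9u + 8 = 0.
Factor: (u - 8)(u - 1) = 0.
So u = 8 or u = 1.

u = 1 or u = 8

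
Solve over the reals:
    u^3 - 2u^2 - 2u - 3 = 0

Possible rational roots are divisors of -3. Testing u = 3 gives 0, so (u - 3) is a factor.
Divide: u^3 - 2u^2 - 2u - 3 = (u - 3)(u^2 + u + 1).
The quadratic u^2 + u + 1 has discriminant -3 < 0, so no further real roots.

u = 3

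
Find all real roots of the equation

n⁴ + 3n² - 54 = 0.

Let u = n². The equation becomes u² + 3u - 54 = 0.
Factor: (u - 6)(u + 9) = 0, so u = 6 or u = -9.
n² = 6 gives n = ±√(6) ≈ ±2.4495.
n² = -9 < 0 has no real solution.

n = -2.4495 or n = 2.4495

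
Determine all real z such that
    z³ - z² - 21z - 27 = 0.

z = -3 or z = -1.6056 or z = 5.6056

Possible rational roots are divisors of -27. Testing z = -3 gives 0, so (z + 3) is a factor.
Divide: z³ - z² - 21z - 27 = (z + 3)(z² - 4z - 9).
Apply the quadratic formula to z² - 4z - 9 = 0: z = (4 ± √52)/2, i.e. z ≈ 5.6056 or z ≈ -1.6056.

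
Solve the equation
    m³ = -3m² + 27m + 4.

Rearrange: m³ + 3m² - 27m - 4 = 0.
Possible rational roots are divisors of -4. Testing m = 4 gives 0, so (m - 4) is a factor.
Divide: m³ + 3m² - 27m - 4 = (m - 4)(m² + 7m + 1).
Apply the quadratic formula to m² + 7m + 1 = 0: m = (-7 ± √45)/2, i.e. m ≈ -0.1459 or m ≈ -6.8541.

m = -6.8541 or m = -0.1459 or m = 4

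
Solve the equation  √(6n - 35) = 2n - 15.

Square both sides: 6n - 35 = (2n - 15)².
Expand and rearrange: 4n² - 66n + 260 = 0.
Solving gives n = 10 or n = 6.5.
Check each candidate in the original equation:
  n = 10: √(25) = 5, while 2n - 15 = 5 — valid.
  n = 6.5: √(4) = 2, while 2n - 15 = -2 — extraneous.

n = 10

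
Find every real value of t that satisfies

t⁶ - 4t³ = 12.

Let u = t³. The equation becomes u² - 4u - 12 = 0.
Factor: (u - 6)(u + 2) = 0, so u = 6 or u = -2.
t³ = 6 gives t = ∛(6) ≈ 1.8171.
t³ = -2 gives t = -∛(2) ≈ -1.2599.

t = -1.2599 or t = 1.8171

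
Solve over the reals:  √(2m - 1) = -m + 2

Square both sides: 2m - 1 = (-m + 2)².
Expand and rearrange: m² - 6m + 5 = 0.
Solving gives m = 5 or m = 1.
Check each candidate in the original equation:
  m = 5: √(9) = 3, while -m + 2 = -3 — extraneous.
  m = 1: √(1) = 1, while -m + 2 = 1 — valid.

m = 1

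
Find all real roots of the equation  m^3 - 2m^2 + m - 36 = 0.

m = 4

Possible rational roots are divisors of -36. Testing m = 4 gives 0, so (m - 4) is a factor.
Divide: m^3 - 2m^2 + m - 36 = (m - 4)(m^2 + 2m + 9).
The quadratic m^2 + 2m + 9 has discriminant -32 < 0, so no further real roots.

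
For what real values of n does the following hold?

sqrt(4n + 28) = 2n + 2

n = 2

Square both sides: 4n + 28 = (2n + 2)^2.
Expand and rearrange: 4n^2 + 4n - 24 = 0.
Solving gives n = 2 or n = -3.
Check each candidate in the original equation:
  n = 2: sqrt(36) = 6, while 2n + 2 = 6 — valid.
  n = -3: sqrt(16) = 4, while 2n + 2 = -4 — extraneous.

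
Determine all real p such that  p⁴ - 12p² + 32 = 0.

Let u = p². The equation becomes u² - 12u + 32 = 0.
Factor: (u - 8)(u - 4) = 0, so u = 8 or u = 4.
p² = 8 gives p = ±2·√(2) ≈ ±2.8284.
p² = 4 gives p = ±2.

p = -2.8284 or p = -2 or p = 2 or p = 2.8284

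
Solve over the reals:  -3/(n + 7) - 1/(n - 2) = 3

Multiply both sides by (n + 7)(n - 2):
-3(n - 2) - (n + 7) = 3(n + 7)(n - 2).
Expand and collect terms: 3n^2 + 19n - 41 = 0.
By the quadratic formula, n = (-19 +/- sqrt(853)) / 6, so n ~= 1.701 or n ~= -8.0344.
Neither value makes a denominator zero (n != -7, n != 2), so both are valid.

n = -8.0344 or n = 1.701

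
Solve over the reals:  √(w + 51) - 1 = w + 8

Isolate the radical: √(w + 51) = w + 9.
Square both sides: w + 51 = (w + 9)².
Expand and rearrange: w² + 17w + 30 = 0.
Solving gives w = -2 or w = -15.
Check each candidate in the original equation:
  w = -2: √(49) = 7, while w + 9 = 7 — valid.
  w = -15: √(36) = 6, while w + 9 = -6 — extraneous.

w = -2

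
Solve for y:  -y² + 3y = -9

y = -1.8541 or y = 4.8541

Rearrange to standard form: -y² + 3y + 9 = 0.
Discriminant: (3)² − 4·(-1)·9 = 45.
Quadratic formula: y = (-3 ± √45) / (-2).
So y = 3/2 - 3·√(5)/2 ≈ -1.8541 or y = 3/2 + 3·√(5)/2 ≈ 4.8541.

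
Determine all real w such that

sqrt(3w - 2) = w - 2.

w = 6

Square both sides: 3w - 2 = (w - 2)^2.
Expand and rearrange: w^2 - 7w + 6 = 0.
Solving gives w = 6 or w = 1.
Check each candidate in the original equation:
  w = 6: sqrt(16) = 4, while w - 2 = 4 — valid.
  w = 1: sqrt(1) = 1, while w - 2 = -1 — extraneous.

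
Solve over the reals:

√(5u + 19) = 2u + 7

u = -2

Square both sides: 5u + 19 = (2u + 7)².
Expand and rearrange: 4u² + 23u + 30 = 0.
Solving gives u = -2 or u = -3.75.
Check each candidate in the original equation:
  u = -2: √(9) = 3, while 2u + 7 = 3 — valid.
  u = -3.75: √(0.25) = 0.5, while 2u + 7 = -0.5 — extraneous.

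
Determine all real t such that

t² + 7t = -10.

t = -5 or t = -2

Bring every term to one side: t² + 7t + 10 = 0.
Factor: (t + 2)(t + 5) = 0.
So t = -2 or t = -5.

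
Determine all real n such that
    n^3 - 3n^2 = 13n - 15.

n = -3 or n = 1 or n = 5

Rearrange: n^3 - 3n^2 - 13n + 15 = 0.
Possible rational roots are divisors of 15. Testing n = 5 gives 0, so (n - 5) is a factor.
Divide: n^3 - 3n^2 - 13n + 15 = (n - 5)(n^2 + 2n - 3).
Factor the quadratic: n = 1 or n = -3.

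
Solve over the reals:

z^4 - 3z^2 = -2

Let u = z^2. The equation becomes u^2 - 3u + 2 = 0.
Factor: (u - 1)(u - 2) = 0, so u = 1 or u = 2.
z^2 = 1 gives z = +/-1.
z^2 = 2 gives z = +/-sqrt(2) ~= +/-1.4142.

z = -1.4142 or z = -1 or z = 1 or z = 1.4142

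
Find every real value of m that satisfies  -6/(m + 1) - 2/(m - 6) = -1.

m = 2.7251 or m = 10.2749

Multiply both sides by (m + 1)(m - 6):
-6(m - 6) - 2(m + 1) = -(m + 1)(m - 6).
Expand and collect terms: -m² + 13m - 28 = 0.
By the quadratic formula, m = (-13 ± √57) / -2, so m ≈ 2.7251 or m ≈ 10.2749.
Neither value makes a denominator zero (m ≠ -1, m ≠ 6), so both are valid.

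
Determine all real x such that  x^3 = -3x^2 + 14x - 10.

x = -5.7417 or x = 1 or x = 1.7417

Rearrange: x^3 + 3x^2 - 14x + 10 = 0.
Possible rational roots are divisors of 10. Testing x = 1 gives 0, so (x - 1) is a factor.
Divide: x^3 + 3x^2 - 14x + 10 = (x - 1)(x^2 + 4x - 10).
Apply the quadratic formula to x^2 + 4x - 10 = 0: x = (-4 +/- sqrt(56))/2, i.e. x ~= 1.7417 or x ~= -5.7417.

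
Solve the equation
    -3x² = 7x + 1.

x = -2.1805 or x = -0.1529

Rearrange to standard form: -3x² - 7x - 1 = 0.
Discriminant: (-7)² − 4·(-3)·(-1) = 37.
Quadratic formula: x = (7 ± √37) / (-6).
So x = -7/6 - √(37)/6 ≈ -2.1805 or x = -7/6 + √(37)/6 ≈ -0.1529.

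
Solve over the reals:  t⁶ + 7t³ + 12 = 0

Let u = t³. The equation becomes u² + 7u + 12 = 0.
Factor: (u + 4)(u + 3) = 0, so u = -4 or u = -3.
t³ = -4 gives t = -∛(4) ≈ -1.5874.
t³ = -3 gives t = -∛(3) ≈ -1.4422.

t = -1.5874 or t = -1.4422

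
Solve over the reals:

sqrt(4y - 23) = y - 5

Square both sides: 4y - 23 = (y - 5)^2.
Expand and rearrange: y^2 - 14y + 48 = 0.
Solving gives y = 8 or y = 6.
Check each candidate in the original equation:
  y = 8: sqrt(9) = 3, while y - 5 = 3 — valid.
  y = 6: sqrt(1) = 1, while y - 5 = 1 — valid.

y = 6 or y = 8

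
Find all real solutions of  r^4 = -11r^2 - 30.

Let u = r^2. The equation becomes u^2 + 11u + 30 = 0.
Factor: (u + 5)(u + 6) = 0, so u = -5 or u = -6.
r^2 = -5 < 0 has no real solution.
r^2 = -6 < 0 has no real solution.

No real solutions.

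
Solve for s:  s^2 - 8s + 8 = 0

Discriminant: (-8)^2 - 4*1*8 = 32.
Quadratic formula: s = (8 +/- sqrt(32)) / 2.
So s = 2*sqrt(2) + 4 ~= 6.8284 or s = 4 - 2*sqrt(2) ~= 1.1716.

s = 1.1716 or s = 6.8284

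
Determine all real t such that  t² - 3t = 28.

Bring every term to one side: t² - 3t - 28 = 0.
Factor: (t - 7)(t + 4) = 0.
So t = 7 or t = -4.

t = -4 or t = 7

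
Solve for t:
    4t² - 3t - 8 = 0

t = -1.0881 or t = 1.8381

Discriminant: (-3)² − 4·4·(-8) = 137.
Quadratic formula: t = (3 ± √137) / 8.
So t = 3/8 + √(137)/8 ≈ 1.8381 or t = 3/8 - √(137)/8 ≈ -1.0881.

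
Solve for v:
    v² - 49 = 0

Factor: (v - 7)(v + 7) = 0.
So v = 7 or v = -7.

v = -7 or v = 7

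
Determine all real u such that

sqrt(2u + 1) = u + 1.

u = 0

Square both sides: 2u + 1 = (u + 1)^2.
Expand and rearrange: u^2 = 0.
This gives the repeated root u = 0.
Check in the original equation:
  u = 0: sqrt(1) = 1, while u + 1 = 1 — valid.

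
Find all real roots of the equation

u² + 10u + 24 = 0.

u = -6 or u = -4

Factor: (u + 4)(u + 6) = 0.
So u = -4 or u = -6.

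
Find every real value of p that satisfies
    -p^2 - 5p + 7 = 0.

p = -6.1401 or p = 1.1401

Discriminant: (-5)^2 - 4*(-1)*7 = 53.
Quadratic formula: p = (5 +/- sqrt(53)) / (-2).
So p = -sqrt(53)/2 - 5/2 ~= -6.1401 or p = -5/2 + sqrt(53)/2 ~= 1.1401.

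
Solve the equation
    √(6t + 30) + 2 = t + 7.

Isolate the radical: √(6t + 30) = t + 5.
Square both sides: 6t + 30 = (t + 5)².
Expand and rearrange: t² + 4t - 5 = 0.
Solving gives t = 1 or t = -5.
Check each candidate in the original equation:
  t = 1: √(36) = 6, while t + 5 = 6 — valid.
  t = -5: √(0) = 0, while t + 5 = 0 — valid.

t = -5 or t = 1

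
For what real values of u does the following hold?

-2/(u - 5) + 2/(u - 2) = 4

u = 2.634 or u = 4.366

Multiply both sides by (u - 5)(u - 2):
-2(u - 2) + 2(u - 5) = 4(u - 5)(u - 2).
Expand and collect terms: 4u² - 28u + 46 = 0.
By the quadratic formula, u = (28 ± √48) / 8, so u ≈ 4.366 or u ≈ 2.634.
Neither value makes a denominator zero (u ≠ 5, u ≠ 2), so both are valid.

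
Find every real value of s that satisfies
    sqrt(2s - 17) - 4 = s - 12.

s = 9

Isolate the radical: sqrt(2s - 17) = s - 8.
Square both sides: 2s - 17 = (s - 8)^2.
Expand and rearrange: s^2 - 18s + 81 = 0.
This gives the repeated root s = 9.
Check in the original equation:
  s = 9: sqrt(1) = 1, while s - 8 = 1 — valid.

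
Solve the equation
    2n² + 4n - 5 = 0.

n = -2.8708 or n = 0.8708

Discriminant: (4)² − 4·2·(-5) = 56.
Quadratic formula: n = (-4 ± √56) / 4.
So n = -1 + √(14)/2 ≈ 0.8708 or n = -√(14)/2 - 1 ≈ -2.8708.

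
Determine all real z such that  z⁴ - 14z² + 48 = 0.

z = -2.8284 or z = -2.4495 or z = 2.4495 or z = 2.8284

Let u = z². The equation becomes u² - 14u + 48 = 0.
Factor: (u - 6)(u - 8) = 0, so u = 6 or u = 8.
z² = 6 gives z = ±√(6) ≈ ±2.4495.
z² = 8 gives z = ±2·√(2) ≈ ±2.8284.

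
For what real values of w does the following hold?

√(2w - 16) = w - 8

w = 8 or w = 10

Square both sides: 2w - 16 = (w - 8)².
Expand and rearrange: w² - 18w + 80 = 0.
Solving gives w = 10 or w = 8.
Check each candidate in the original equation:
  w = 10: √(4) = 2, while w - 8 = 2 — valid.
  w = 8: √(0) = 0, while w - 8 = 0 — valid.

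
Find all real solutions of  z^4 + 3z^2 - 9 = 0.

z = -1.3617 or z = 1.3617

Let u = z^2. The equation becomes u^2 + 3u - 9 = 0.
By the quadratic formula, u = -3/2 + 3*sqrt(5)/2 or u = -3*sqrt(5)/2 - 3/2.
z^2 = -3/2 + 3*sqrt(5)/2 gives z = +/-sqrt(-3/2 + 3*sqrt(5)/2) ~= +/-1.3617.
z^2 = -3*sqrt(5)/2 - 3/2 < 0 has no real solution.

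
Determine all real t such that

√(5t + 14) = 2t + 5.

Square both sides: 5t + 14 = (2t + 5)².
Expand and rearrange: 4t² + 15t + 11 = 0.
Solving gives t = -1 or t = -2.75.
Check each candidate in the original equation:
  t = -1: √(9) = 3, while 2t + 5 = 3 — valid.
  t = -2.75: √(0.25) = 0.5, while 2t + 5 = -0.5 — extraneous.

t = -1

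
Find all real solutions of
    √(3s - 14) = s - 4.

s = 5 or s = 6

Square both sides: 3s - 14 = (s - 4)².
Expand and rearrange: s² - 11s + 30 = 0.
Solving gives s = 6 or s = 5.
Check each candidate in the original equation:
  s = 6: √(4) = 2, while s - 4 = 2 — valid.
  s = 5: √(1) = 1, while s - 4 = 1 — valid.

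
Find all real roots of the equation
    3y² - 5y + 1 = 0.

y = 0.2324 or y = 1.4343

Discriminant: (-5)² − 4·3·1 = 13.
Quadratic formula: y = (5 ± √13) / 6.
So y = √(13)/6 + 5/6 ≈ 1.4343 or y = 5/6 - √(13)/6 ≈ 0.2324.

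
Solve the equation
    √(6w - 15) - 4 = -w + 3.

w = 4

Isolate the radical: √(6w - 15) = -w + 7.
Square both sides: 6w - 15 = (-w + 7)².
Expand and rearrange: w² - 20w + 64 = 0.
Solving gives w = 16 or w = 4.
Check each candidate in the original equation:
  w = 16: √(81) = 9, while -w + 7 = -9 — extraneous.
  w = 4: √(9) = 3, while -w + 7 = 3 — valid.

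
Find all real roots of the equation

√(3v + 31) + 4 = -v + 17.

Isolate the radical: √(3v + 31) = -v + 13.
Square both sides: 3v + 31 = (-v + 13)².
Expand and rearrange: v² - 29v + 138 = 0.
Solving gives v = 23 or v = 6.
Check each candidate in the original equation:
  v = 23: √(100) = 10, while -v + 13 = -10 — extraneous.
  v = 6: √(49) = 7, while -v + 13 = 7 — valid.

v = 6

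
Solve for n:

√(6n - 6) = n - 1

n = 1 or n = 7

Square both sides: 6n - 6 = (n - 1)².
Expand and rearrange: n² - 8n + 7 = 0.
Solving gives n = 7 or n = 1.
Check each candidate in the original equation:
  n = 7: √(36) = 6, while n - 1 = 6 — valid.
  n = 1: √(0) = 0, while n - 1 = 0 — valid.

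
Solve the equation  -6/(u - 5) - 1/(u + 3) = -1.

u = -2.4462 or u = 11.4462

Multiply both sides by (u - 5)(u + 3):
-6(u + 3) - (u - 5) = -(u - 5)(u + 3).
Expand and collect terms: -u² + 9u + 28 = 0.
By the quadratic formula, u = (-9 ± √193) / -2, so u ≈ -2.4462 or u ≈ 11.4462.
Neither value makes a denominator zero (u ≠ 5, u ≠ -3), so both are valid.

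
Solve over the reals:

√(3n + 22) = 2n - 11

n = 9

Square both sides: 3n + 22 = (2n - 11)².
Expand and rearrange: 4n² - 47n + 99 = 0.
Solving gives n = 9 or n = 2.75.
Check each candidate in the original equation:
  n = 9: √(49) = 7, while 2n - 11 = 7 — valid.
  n = 2.75: √(30.25) = 5.5, while 2n - 11 = -5.5 — extraneous.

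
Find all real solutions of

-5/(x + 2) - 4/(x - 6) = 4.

Multiply both sides by (x + 2)(x - 6):
-5(x - 6) - 4(x + 2) = 4(x + 2)(x - 6).
Expand and collect terms: 4x² - 7x - 70 = 0.
By the quadratic formula, x = (7 ± √1169) / 8, so x ≈ 5.1488 or x ≈ -3.3988.
Neither value makes a denominator zero (x ≠ -2, x ≠ 6), so both are valid.

x = -3.3988 or x = 5.1488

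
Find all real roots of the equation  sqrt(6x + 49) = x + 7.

Square both sides: 6x + 49 = (x + 7)^2.
Expand and rearrange: x^2 + 8x = 0.
Solving gives x = 0 or x = -8.
Check each candidate in the original equation:
  x = 0: sqrt(49) = 7, while x + 7 = 7 — valid.
  x = -8: sqrt(1) = 1, while x + 7 = -1 — extraneous.

x = 0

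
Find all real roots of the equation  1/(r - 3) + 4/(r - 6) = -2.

Multiply both sides by (r - 3)(r - 6):
(r - 6) + 4(r - 3) = -2(r - 3)(r - 6).
Expand and collect terms: -2r² + 13r - 18 = 0.
Factor or apply the quadratic formula: r = 2 or r = 4.5.
Neither value makes a denominator zero (r ≠ 3, r ≠ 6), so both are valid.

r = 2 or r = 4.5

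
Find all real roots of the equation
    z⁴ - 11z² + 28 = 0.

Let u = z². The equation becomes u² - 11u + 28 = 0.
Factor: (u - 4)(u - 7) = 0, so u = 4 or u = 7.
z² = 4 gives z = ±2.
z² = 7 gives z = ±√(7) ≈ ±2.6458.

z = -2.6458 or z = -2 or z = 2 or z = 2.6458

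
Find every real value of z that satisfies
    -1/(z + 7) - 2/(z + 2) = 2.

Multiply both sides by (z + 7)(z + 2):
-(z + 2) - 2(z + 7) = 2(z + 7)(z + 2).
Expand and collect terms: 2z² + 21z + 44 = 0.
By the quadratic formula, z = (-21 ± √89) / 4, so z ≈ -2.8915 or z ≈ -7.6085.
Neither value makes a denominator zero (z ≠ -7, z ≠ -2), so both are valid.

z = -7.6085 or z = -2.8915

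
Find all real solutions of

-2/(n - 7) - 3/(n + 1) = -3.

Multiply both sides by (n - 7)(n + 1):
-2(n + 1) - 3(n - 7) = -3(n - 7)(n + 1).
Expand and collect terms: -3n² + 23n + 2 = 0.
By the quadratic formula, n = (-23 ± √553) / -6, so n ≈ -0.086 or n ≈ 7.7527.
Neither value makes a denominator zero (n ≠ 7, n ≠ -1), so both are valid.

n = -0.086 or n = 7.7527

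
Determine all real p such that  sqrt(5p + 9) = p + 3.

Square both sides: 5p + 9 = (p + 3)^2.
Expand and rearrange: p^2 + p = 0.
Solving gives p = 0 or p = -1.
Check each candidate in the original equation:
  p = 0: sqrt(9) = 3, while p + 3 = 3 — valid.
  p = -1: sqrt(4) = 2, while p + 3 = 2 — valid.

p = -1 or p = 0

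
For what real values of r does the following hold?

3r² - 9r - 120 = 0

r = -5 or r = 8

Factor: 3(r + 5)(r - 8) = 0.
So r = -5 or r = 8.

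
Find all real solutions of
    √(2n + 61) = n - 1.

n = 10

Square both sides: 2n + 61 = (n - 1)².
Expand and rearrange: n² - 4n - 60 = 0.
Solving gives n = 10 or n = -6.
Check each candidate in the original equation:
  n = 10: √(81) = 9, while n - 1 = 9 — valid.
  n = -6: √(49) = 7, while n - 1 = -7 — extraneous.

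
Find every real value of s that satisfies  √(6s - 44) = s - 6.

s = 8 or s = 10

Square both sides: 6s - 44 = (s - 6)².
Expand and rearrange: s² - 18s + 80 = 0.
Solving gives s = 10 or s = 8.
Check each candidate in the original equation:
  s = 10: √(16) = 4, while s - 6 = 4 — valid.
  s = 8: √(4) = 2, while s - 6 = 2 — valid.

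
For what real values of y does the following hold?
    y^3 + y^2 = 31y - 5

Rearrange: y^3 + y^2 - 31y + 5 = 0.
Possible rational roots are divisors of 5. Testing y = 5 gives 0, so (y - 5) is a factor.
Divide: y^3 + y^2 - 31y + 5 = (y - 5)(y^2 + 6y - 1).
Apply the quadratic formula to y^2 + 6y - 1 = 0: y = (-6 +/- sqrt(40))/2, i.e. y ~= 0.1623 or y ~= -6.1623.

y = -6.1623 or y = 0.1623 or y = 5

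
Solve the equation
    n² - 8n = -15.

Bring every term to one side: n² - 8n + 15 = 0.
Factor: (n - 3)(n - 5) = 0.
So n = 3 or n = 5.

n = 3 or n = 5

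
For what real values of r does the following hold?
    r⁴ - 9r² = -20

Let u = r². The equation becomes u² - 9u + 20 = 0.
Factor: (u - 5)(u - 4) = 0, so u = 5 or u = 4.
r² = 5 gives r = ±√(5) ≈ ±2.2361.
r² = 4 gives r = ±2.

r = -2.2361 or r = -2 or r = 2 or r = 2.2361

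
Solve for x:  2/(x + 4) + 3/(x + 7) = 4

x = -6.3802 or x = -3.3698

Multiply both sides by (x + 4)(x + 7):
2(x + 7) + 3(x + 4) = 4(x + 4)(x + 7).
Expand and collect terms: 4x^2 + 39x + 86 = 0.
By the quadratic formula, x = (-39 +/- sqrt(145)) / 8, so x ~= -3.3698 or x ~= -6.3802.
Neither value makes a denominator zero (x != -4, x != -7), so both are valid.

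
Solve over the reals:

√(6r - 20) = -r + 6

r = 4

Square both sides: 6r - 20 = (-r + 6)².
Expand and rearrange: r² - 18r + 56 = 0.
Solving gives r = 14 or r = 4.
Check each candidate in the original equation:
  r = 14: √(64) = 8, while -r + 6 = -8 — extraneous.
  r = 4: √(4) = 2, while -r + 6 = 2 — valid.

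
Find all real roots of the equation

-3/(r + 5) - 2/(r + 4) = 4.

r = -6 or r = -4.25

Multiply both sides by (r + 5)(r + 4):
-3(r + 4) - 2(r + 5) = 4(r + 5)(r + 4).
Expand and collect terms: 4r² + 41r + 102 = 0.
Factor or apply the quadratic formula: r = -4.25 or r = -6.
Neither value makes a denominator zero (r ≠ -5, r ≠ -4), so both are valid.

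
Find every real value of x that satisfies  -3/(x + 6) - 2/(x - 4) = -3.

x = -5.0685 or x = 4.7351

Multiply both sides by (x + 6)(x - 4):
-3(x - 4) - 2(x + 6) = -3(x + 6)(x - 4).
Expand and collect terms: -3x² - x + 72 = 0.
By the quadratic formula, x = (1 ± √865) / -6, so x ≈ -5.0685 or x ≈ 4.7351.
Neither value makes a denominator zero (x ≠ -6, x ≠ 4), so both are valid.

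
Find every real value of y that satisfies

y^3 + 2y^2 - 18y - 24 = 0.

Possible rational roots are divisors of -24. Testing y = 4 gives 0, so (y - 4) is a factor.
Divide: y^3 + 2y^2 - 18y - 24 = (y - 4)(y^2 + 6y + 6).
Apply the quadratic formula to y^2 + 6y + 6 = 0: y = (-6 +/- sqrt(12))/2, i.e. y ~= -1.2679 or y ~= -4.7321.

y = -4.7321 or y = -1.2679 or y = 4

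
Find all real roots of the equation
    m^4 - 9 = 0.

m = -1.7321 or m = 1.7321

Let u = m^2. The equation becomes u^2 - 9 = 0.
Factor: (u + 3)(u - 3) = 0, so u = -3 or u = 3.
m^2 = -3 < 0 has no real solution.
m^2 = 3 gives m = +/-sqrt(3) ~= +/-1.7321.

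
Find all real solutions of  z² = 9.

z = -3 or z = 3

Bring every term to one side: z² - 9 = 0.
Factor: (z - 3)(z + 3) = 0.
So z = 3 or z = -3.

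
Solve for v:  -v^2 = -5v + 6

v = 2 or v = 3

Bring every term to one side: -v^2 + 5v - 6 = 0.
Factor: -1(v - 2)(v - 3) = 0.
So v = 2 or v = 3.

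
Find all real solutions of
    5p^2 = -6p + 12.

p = -2.2613 or p = 1.0613

Rearrange to standard form: 5p^2 + 6p - 12 = 0.
Discriminant: (6)^2 - 4*5*(-12) = 276.
Quadratic formula: p = (-6 +/- sqrt(276)) / 10.
So p = -3/5 + sqrt(69)/5 ~= 1.0613 or p = -sqrt(69)/5 - 3/5 ~= -2.2613.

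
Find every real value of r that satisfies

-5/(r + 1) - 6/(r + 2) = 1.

r = -12.5678 or r = -1.4322

Multiply both sides by (r + 1)(r + 2):
-5(r + 2) - 6(r + 1) = (r + 1)(r + 2).
Expand and collect terms: r² + 14r + 18 = 0.
By the quadratic formula, r = (-14 ± √124) / 2, so r ≈ -1.4322 or r ≈ -12.5678.
Neither value makes a denominator zero (r ≠ -1, r ≠ -2), so both are valid.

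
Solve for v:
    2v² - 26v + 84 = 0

Factor: 2(v - 6)(v - 7) = 0.
So v = 6 or v = 7.

v = 6 or v = 7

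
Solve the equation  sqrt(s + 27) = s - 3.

Square both sides: s + 27 = (s - 3)^2.
Expand and rearrange: s^2 - 7s - 18 = 0.
Solving gives s = 9 or s = -2.
Check each candidate in the original equation:
  s = 9: sqrt(36) = 6, while s - 3 = 6 — valid.
  s = -2: sqrt(25) = 5, while s - 3 = -5 — extraneous.

s = 9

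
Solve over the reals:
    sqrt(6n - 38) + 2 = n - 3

n = 7 or n = 9

Isolate the radical: sqrt(6n - 38) = n - 5.
Square both sides: 6n - 38 = (n - 5)^2.
Expand and rearrange: n^2 - 16n + 63 = 0.
Solving gives n = 9 or n = 7.
Check each candidate in the original equation:
  n = 9: sqrt(16) = 4, while n - 5 = 4 — valid.
  n = 7: sqrt(4) = 2, while n - 5 = 2 — valid.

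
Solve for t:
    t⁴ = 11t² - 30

Let u = t². The equation becomes u² - 11u + 30 = 0.
Factor: (u - 5)(u - 6) = 0, so u = 5 or u = 6.
t² = 5 gives t = ±√(5) ≈ ±2.2361.
t² = 6 gives t = ±√(6) ≈ ±2.4495.

t = -2.4495 or t = -2.2361 or t = 2.2361 or t = 2.4495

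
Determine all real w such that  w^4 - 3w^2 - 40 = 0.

Let u = w^2. The equation becomes u^2 - 3u - 40 = 0.
Factor: (u - 8)(u + 5) = 0, so u = 8 or u = -5.
w^2 = 8 gives w = +/-2*sqrt(2) ~= +/-2.8284.
w^2 = -5 < 0 has no real solution.

w = -2.8284 or w = 2.8284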